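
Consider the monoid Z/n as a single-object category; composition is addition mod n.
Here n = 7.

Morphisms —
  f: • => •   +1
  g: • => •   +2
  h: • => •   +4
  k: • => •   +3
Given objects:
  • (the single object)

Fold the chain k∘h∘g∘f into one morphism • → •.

Answer: +3

Work:
  0 +1≡1 +2≡3 +4≡0 +3≡3  (mod 7)
⟦path⟧: +3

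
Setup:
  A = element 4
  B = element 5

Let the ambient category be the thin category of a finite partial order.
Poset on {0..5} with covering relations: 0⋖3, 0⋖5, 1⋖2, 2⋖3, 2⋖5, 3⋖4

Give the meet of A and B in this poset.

Lower bounds of A=4 and B=5: {0,1,2}
  maximal lower bounds 0 and 2 are incomparable: neither 0⊑2 nor 2⊑0
→ no greatest lower bound exists

Answer: NO MEET EXISTS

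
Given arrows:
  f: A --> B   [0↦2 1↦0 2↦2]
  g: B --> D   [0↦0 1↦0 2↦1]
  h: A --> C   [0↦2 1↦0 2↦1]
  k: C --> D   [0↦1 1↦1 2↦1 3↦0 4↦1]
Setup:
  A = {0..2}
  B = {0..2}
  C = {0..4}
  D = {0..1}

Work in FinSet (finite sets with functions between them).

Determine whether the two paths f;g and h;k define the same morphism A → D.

Path 1 = f;g:
  0 f-->2 g-->1
  1 f-->0 g-->0
  2 f-->2 g-->1
  composite₁ = [0↦1 1↦0 2↦1]
Path 2 = h;k:
  0 h-->2 k-->1
  1 h-->0 k-->1
  2 h-->1 k-->1
  composite₂ = [0↦1 1↦1 2↦1]
Equal? distinct morphisms ✗

Answer: DOES NOT COMMUTE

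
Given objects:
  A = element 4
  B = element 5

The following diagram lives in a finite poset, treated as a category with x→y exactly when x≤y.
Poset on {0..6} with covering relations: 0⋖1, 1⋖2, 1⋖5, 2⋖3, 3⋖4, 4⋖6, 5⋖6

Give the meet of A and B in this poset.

{x : x≤A ∧ x≤B} = {0,1}  (A=4, B=5)
  0 ≤ 1
  1 ≤ 1
glb = 1

Answer: A∧B = 1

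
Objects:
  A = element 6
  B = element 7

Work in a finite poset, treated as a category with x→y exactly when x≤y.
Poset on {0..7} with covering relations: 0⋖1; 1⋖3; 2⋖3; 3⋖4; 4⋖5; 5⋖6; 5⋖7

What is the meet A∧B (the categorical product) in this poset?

{x : x<=A ∧ x<=B} = {0,1,2,3,4,5}  (A=6, B=7)
  0 <= 5
  1 <= 5
  2 <= 5
  3 <= 5
  4 <= 5
  5 <= 5
glb = 5

Answer: A∧B = 5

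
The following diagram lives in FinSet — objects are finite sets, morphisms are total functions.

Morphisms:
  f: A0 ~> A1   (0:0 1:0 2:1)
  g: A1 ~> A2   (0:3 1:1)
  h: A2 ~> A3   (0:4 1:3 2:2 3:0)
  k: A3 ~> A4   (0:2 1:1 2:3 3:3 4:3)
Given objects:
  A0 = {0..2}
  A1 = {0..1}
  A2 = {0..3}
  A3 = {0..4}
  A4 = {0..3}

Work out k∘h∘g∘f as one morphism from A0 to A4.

Answer: (0:2 1:2 2:3)

Trace:
  0 f~>0 g~>3 h~>0 k~>2
  1 f~>0 g~>3 h~>0 k~>2
  2 f~>1 g~>1 h~>3 k~>3
⟦path⟧: (0:2 1:2 2:3)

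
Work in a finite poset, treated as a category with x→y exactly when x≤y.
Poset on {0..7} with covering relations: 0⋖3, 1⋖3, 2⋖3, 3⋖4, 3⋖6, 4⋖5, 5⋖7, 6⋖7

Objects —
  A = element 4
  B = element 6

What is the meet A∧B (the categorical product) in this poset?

{x : x⊑A ∧ x⊑B} = {0,1,2,3}  (A=4, B=6)
  0 ⊑ 3
  1 ⊑ 3
  2 ⊑ 3
  3 ⊑ 3
glb = 3

Answer: A∧B = 3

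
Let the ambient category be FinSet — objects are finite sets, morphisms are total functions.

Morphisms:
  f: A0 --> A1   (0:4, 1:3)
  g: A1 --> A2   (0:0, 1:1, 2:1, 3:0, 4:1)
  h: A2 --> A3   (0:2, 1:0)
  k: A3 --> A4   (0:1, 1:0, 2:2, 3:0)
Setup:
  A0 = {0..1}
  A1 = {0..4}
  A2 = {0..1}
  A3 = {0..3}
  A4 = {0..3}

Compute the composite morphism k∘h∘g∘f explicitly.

  0 f-->4 g-->1 h-->0 k-->1
  1 f-->3 g-->0 h-->2 k-->2
composite: (0:1, 1:2)

Answer: (0:1, 1:2)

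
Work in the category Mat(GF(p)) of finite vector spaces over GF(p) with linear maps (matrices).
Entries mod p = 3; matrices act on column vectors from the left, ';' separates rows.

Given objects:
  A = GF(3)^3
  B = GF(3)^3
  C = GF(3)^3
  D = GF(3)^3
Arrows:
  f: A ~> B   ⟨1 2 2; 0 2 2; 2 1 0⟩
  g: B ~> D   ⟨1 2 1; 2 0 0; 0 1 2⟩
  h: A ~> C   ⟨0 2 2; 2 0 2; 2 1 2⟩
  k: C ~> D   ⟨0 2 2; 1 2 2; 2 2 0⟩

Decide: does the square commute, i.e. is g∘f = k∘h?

Along f;g (path 1):
  e0=[1,0,0] f~>[1,0,2] g~>[0,2,1]
  e1=[0,1,0] f~>[2,2,1] g~>[1,1,1]
  e2=[0,0,1] f~>[2,2,0] g~>[0,1,2]
  result₁ = ⟨0 1 0; 2 1 1; 1 1 2⟩
Along h;k (path 2):
  e0=[1,0,0] h~>[0,2,2] k~>[2,2,1]
  e1=[0,1,0] h~>[2,0,1] k~>[2,1,1]
  e2=[0,0,1] h~>[2,2,2] k~>[2,1,2]
  result₂ = ⟨2 2 2; 2 1 1; 1 1 2⟩
Equal? NO — does not commute

Answer: DOES NOT COMMUTE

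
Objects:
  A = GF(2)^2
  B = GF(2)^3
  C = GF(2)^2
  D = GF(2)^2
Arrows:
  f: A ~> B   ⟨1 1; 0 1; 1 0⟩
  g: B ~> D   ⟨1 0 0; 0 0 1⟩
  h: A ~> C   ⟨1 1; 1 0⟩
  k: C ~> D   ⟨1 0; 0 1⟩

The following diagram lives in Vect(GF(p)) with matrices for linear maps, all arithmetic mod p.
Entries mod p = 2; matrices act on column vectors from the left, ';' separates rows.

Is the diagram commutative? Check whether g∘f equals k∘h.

1) trace f;g:
  e0=(1,0) f~>(1,0,1) g~>(1,1)
  e1=(0,1) f~>(1,1,0) g~>(1,0)
  composite₁ = ⟨1 1; 1 0⟩
2) trace h;k:
  e0=(1,0) h~>(1,1) k~>(1,1)
  e1=(0,1) h~>(1,0) k~>(1,0)
  composite₂ = ⟨1 1; 1 0⟩
Equal? same morphism ✓

Answer: COMMUTES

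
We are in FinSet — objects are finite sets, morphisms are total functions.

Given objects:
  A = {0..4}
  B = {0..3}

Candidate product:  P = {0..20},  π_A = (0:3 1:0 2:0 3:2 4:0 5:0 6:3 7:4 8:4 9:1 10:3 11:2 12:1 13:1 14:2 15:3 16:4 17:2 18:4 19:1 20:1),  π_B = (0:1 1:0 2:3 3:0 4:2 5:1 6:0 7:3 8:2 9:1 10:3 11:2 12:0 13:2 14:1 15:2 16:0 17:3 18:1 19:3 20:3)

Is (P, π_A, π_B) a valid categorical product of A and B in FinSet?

Answer: NOT A VALID PRODUCT — |P|=21 ≠ |A|·|B|=20

Derivation:
|A|·|B| = 5·4 = 20;  |P| = 21
  → cardinalities differ; no bijection possible.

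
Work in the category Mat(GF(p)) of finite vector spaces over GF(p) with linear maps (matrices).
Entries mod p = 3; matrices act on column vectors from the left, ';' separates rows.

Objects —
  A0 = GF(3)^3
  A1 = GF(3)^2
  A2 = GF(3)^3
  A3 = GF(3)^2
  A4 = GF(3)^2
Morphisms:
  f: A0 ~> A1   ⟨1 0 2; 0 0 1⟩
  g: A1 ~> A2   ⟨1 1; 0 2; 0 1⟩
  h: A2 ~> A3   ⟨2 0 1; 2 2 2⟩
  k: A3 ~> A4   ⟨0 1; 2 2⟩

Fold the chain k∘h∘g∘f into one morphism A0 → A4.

  e0=⟨1,0,0⟩ f~>⟨1,0⟩ g~>⟨1,0,0⟩ h~>⟨2,2⟩ k~>⟨2,2⟩
  e1=⟨0,1,0⟩ f~>⟨0,0⟩ g~>⟨0,0,0⟩ h~>⟨0,0⟩ k~>⟨0,0⟩
  e2=⟨0,0,1⟩ f~>⟨2,1⟩ g~>⟨0,2,1⟩ h~>⟨1,0⟩ k~>⟨0,2⟩
result: ⟨2 0 0; 2 0 2⟩

Answer: ⟨2 0 0; 2 0 2⟩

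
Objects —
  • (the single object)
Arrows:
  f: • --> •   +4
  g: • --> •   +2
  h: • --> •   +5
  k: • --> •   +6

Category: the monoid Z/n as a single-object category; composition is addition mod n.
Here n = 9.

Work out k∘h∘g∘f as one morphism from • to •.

  0 +4≡4 +2≡6 +5≡2 +6≡8  (mod 9)
⟦path⟧: +8

Answer: +8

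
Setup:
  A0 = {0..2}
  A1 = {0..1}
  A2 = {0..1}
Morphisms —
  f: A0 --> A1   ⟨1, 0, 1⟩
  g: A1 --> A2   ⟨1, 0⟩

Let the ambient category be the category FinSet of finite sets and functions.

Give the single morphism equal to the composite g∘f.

Answer: ⟨0, 1, 0⟩

Derivation:
  0 f-->1 g-->0
  1 f-->0 g-->1
  2 f-->1 g-->0
result: ⟨0, 1, 0⟩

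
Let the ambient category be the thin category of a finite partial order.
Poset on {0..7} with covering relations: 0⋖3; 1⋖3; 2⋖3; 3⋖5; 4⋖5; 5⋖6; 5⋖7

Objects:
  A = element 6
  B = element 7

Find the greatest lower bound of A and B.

Answer: A∧B = 5

Derivation:
Lower bounds of A=6 and B=7: {0,1,2,3,4,5}
  0 ⊑ 5
  1 ⊑ 5
  2 ⊑ 5
  3 ⊑ 5
  4 ⊑ 5
  5 ⊑ 5
glb = 5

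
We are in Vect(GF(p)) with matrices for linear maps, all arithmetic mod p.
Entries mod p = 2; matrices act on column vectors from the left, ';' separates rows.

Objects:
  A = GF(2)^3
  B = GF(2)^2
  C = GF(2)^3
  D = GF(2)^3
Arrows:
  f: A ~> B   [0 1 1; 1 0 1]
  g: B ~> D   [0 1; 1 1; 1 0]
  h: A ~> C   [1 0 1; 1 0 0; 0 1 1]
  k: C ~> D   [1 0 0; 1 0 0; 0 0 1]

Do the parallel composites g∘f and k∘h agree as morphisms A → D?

Answer: DOES NOT COMMUTE

Derivation:
1) trace f;g:
  e0=(1,0,0) f~>(0,1) g~>(1,1,0)
  e1=(0,1,0) f~>(1,0) g~>(0,1,1)
  e2=(0,0,1) f~>(1,1) g~>(1,0,1)
  result₁ = [1 0 1; 1 1 0; 0 1 1]
2) trace h;k:
  e0=(1,0,0) h~>(1,1,0) k~>(1,1,0)
  e1=(0,1,0) h~>(0,0,1) k~>(0,0,1)
  e2=(0,0,1) h~>(1,0,1) k~>(1,1,1)
  result₂ = [1 0 1; 1 0 1; 0 1 1]
Equal? distinct morphisms ✗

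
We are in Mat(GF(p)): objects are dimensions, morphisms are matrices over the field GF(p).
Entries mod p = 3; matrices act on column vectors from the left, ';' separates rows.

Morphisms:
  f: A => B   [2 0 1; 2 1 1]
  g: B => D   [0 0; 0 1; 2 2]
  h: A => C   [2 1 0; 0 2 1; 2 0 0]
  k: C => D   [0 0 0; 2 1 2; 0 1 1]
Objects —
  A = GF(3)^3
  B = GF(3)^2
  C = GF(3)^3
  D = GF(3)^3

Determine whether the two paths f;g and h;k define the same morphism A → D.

Path 1 = f;g:
  e0=[1,0,0] f=>[2,2] g=>[0,2,2]
  e1=[0,1,0] f=>[0,1] g=>[0,1,2]
  e2=[0,0,1] f=>[1,1] g=>[0,1,1]
  composite₁ = [0 0 0; 2 1 1; 2 2 1]
Path 2 = h;k:
  e0=[1,0,0] h=>[2,0,2] k=>[0,2,2]
  e1=[0,1,0] h=>[1,2,0] k=>[0,1,2]
  e2=[0,0,1] h=>[0,1,0] k=>[0,1,1]
  composite₂ = [0 0 0; 2 1 1; 2 2 1]
Equal? same morphism ✓

Answer: COMMUTES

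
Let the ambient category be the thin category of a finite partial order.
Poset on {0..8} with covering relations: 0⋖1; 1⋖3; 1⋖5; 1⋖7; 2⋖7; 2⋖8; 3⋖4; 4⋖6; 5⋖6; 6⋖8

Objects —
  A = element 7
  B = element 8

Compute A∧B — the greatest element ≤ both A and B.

Answer: NO MEET EXISTS

Trace:
{x : x⊑A ∧ x⊑B} = {0,1,2}  (A=7, B=8)
  maximal lower bounds 1 and 2 are incomparable: neither 1⊑2 nor 2⊑1
→ no greatest lower bound exists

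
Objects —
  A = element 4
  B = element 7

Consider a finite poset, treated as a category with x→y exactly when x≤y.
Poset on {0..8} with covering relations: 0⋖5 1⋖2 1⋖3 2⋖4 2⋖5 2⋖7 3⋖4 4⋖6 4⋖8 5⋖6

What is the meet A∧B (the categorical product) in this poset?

Common predecessors of 4,7: {1,2}
  1 <= 2
  2 <= 2
glb = 2

Answer: A∧B = 2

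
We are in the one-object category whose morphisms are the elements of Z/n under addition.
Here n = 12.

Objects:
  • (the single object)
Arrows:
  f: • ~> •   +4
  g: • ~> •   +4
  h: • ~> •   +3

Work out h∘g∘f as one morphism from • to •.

Answer: +11

Derivation:
  0 +4≡4 +4≡8 +3≡11  (mod 12)
composite: +11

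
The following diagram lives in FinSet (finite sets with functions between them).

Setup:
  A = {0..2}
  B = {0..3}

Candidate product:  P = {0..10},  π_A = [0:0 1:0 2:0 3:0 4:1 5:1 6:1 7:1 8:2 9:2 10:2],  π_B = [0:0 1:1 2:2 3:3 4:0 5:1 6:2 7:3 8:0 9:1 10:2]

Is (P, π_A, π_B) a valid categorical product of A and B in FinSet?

|A|·|B| = 3·4 = 12;  |P| = 11
  → cardinalities differ; no bijection possible.

Answer: NOT A VALID PRODUCT — |P|=11 ≠ |A|·|B|=12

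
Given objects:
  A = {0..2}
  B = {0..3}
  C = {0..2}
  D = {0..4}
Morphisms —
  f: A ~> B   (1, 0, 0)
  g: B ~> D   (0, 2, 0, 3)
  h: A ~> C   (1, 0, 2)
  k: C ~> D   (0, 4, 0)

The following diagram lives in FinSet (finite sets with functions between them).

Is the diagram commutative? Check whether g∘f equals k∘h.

Along f;g (path 1):
  0 f~>1 g~>2
  1 f~>0 g~>0
  2 f~>0 g~>0
  result₁ = (2, 0, 0)
Along h;k (path 2):
  0 h~>1 k~>4
  1 h~>0 k~>0
  2 h~>2 k~>0
  result₂ = (4, 0, 0)
Equal? differ; not commutative

Answer: DOES NOT COMMUTE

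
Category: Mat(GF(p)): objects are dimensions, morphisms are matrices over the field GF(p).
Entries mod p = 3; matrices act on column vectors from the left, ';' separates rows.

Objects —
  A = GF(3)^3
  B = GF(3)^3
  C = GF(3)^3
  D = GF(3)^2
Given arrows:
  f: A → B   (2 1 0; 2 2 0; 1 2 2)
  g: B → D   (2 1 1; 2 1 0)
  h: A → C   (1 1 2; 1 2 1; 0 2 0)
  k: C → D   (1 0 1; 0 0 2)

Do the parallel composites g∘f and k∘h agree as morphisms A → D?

Along f;g (path 1):
  e0=[1,0,0] f→[2,2,1] g→[1,0]
  e1=[0,1,0] f→[1,2,2] g→[0,1]
  e2=[0,0,1] f→[0,0,2] g→[2,0]
  result₁ = (1 0 2; 0 1 0)
Along h;k (path 2):
  e0=[1,0,0] h→[1,1,0] k→[1,0]
  e1=[0,1,0] h→[1,2,2] k→[0,1]
  e2=[0,0,1] h→[2,1,0] k→[2,0]
  result₂ = (1 0 2; 0 1 0)
Equal? equal; square commutes

Answer: COMMUTES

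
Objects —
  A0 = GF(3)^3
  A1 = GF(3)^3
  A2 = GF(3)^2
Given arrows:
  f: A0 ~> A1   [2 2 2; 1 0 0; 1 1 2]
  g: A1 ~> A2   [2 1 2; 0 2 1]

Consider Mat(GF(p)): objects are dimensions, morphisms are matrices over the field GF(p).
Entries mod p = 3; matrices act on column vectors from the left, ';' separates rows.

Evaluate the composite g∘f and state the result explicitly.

Answer: [1 0 2; 0 1 2]

Trace:
  e0=⟨1,0,0⟩ f~>⟨2,1,1⟩ g~>⟨1,0⟩
  e1=⟨0,1,0⟩ f~>⟨2,0,1⟩ g~>⟨0,1⟩
  e2=⟨0,0,1⟩ f~>⟨2,0,2⟩ g~>⟨2,2⟩
composite: [1 0 2; 0 1 2]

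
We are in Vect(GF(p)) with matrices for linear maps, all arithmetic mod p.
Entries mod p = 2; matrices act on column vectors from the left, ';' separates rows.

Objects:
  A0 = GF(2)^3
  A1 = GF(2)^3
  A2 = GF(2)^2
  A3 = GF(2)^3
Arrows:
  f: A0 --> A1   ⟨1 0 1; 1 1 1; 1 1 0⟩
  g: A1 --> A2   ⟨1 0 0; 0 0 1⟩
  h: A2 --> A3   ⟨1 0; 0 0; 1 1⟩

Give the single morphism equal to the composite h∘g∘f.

Answer: ⟨1 0 1; 0 0 0; 0 1 1⟩

Derivation:
  e0=[1,0,0] f-->[1,1,1] g-->[1,1] h-->[1,0,0]
  e1=[0,1,0] f-->[0,1,1] g-->[0,1] h-->[0,0,1]
  e2=[0,0,1] f-->[1,1,0] g-->[1,0] h-->[1,0,1]
result: ⟨1 0 1; 0 0 0; 0 1 1⟩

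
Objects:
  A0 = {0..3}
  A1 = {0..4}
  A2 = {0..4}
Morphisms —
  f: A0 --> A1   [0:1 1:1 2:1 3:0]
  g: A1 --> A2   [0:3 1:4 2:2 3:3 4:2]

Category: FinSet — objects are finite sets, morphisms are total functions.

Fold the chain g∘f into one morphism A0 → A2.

Answer: [0:4 1:4 2:4 3:3]

Derivation:
  0 f-->1 g-->4
  1 f-->1 g-->4
  2 f-->1 g-->4
  3 f-->0 g-->3
⟦path⟧: [0:4 1:4 2:4 3:3]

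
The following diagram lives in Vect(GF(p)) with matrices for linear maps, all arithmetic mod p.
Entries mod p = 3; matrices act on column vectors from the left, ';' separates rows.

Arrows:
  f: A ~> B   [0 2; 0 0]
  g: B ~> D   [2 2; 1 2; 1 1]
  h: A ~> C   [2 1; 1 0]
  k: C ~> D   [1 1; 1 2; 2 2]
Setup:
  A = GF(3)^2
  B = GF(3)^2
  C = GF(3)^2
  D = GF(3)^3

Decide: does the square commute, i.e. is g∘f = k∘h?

Path 1 = f;g:
  e0=(1,0) f~>(0,0) g~>(0,0,0)
  e1=(0,1) f~>(2,0) g~>(1,2,2)
  ⟦path⟧₁ = [0 1; 0 2; 0 2]
Path 2 = h;k:
  e0=(1,0) h~>(2,1) k~>(0,1,0)
  e1=(0,1) h~>(1,0) k~>(1,1,2)
  ⟦path⟧₂ = [0 1; 1 1; 0 2]
Equal? differ; not commutative

Answer: DOES NOT COMMUTE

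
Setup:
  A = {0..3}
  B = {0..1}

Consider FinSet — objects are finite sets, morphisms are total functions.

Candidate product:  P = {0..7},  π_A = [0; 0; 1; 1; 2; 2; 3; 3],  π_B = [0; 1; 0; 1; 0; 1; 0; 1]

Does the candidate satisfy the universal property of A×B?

Answer: VALID PRODUCT

Trace:
|A|·|B| = 4·2 = 8;  |P| = 8
Check the pairing map k ↦ (π_A(k), π_B(k)):
  0 -> (0,0)
  1 -> (0,1)
  2 -> (1,0)
  3 -> (1,1)
  4 -> (2,0)
  5 -> (2,1)
  6 -> (3,0)
  7 -> (3,1)
distinct pairs in image: 8 / 8 needed
  → bijection onto A×B; projections well-typed.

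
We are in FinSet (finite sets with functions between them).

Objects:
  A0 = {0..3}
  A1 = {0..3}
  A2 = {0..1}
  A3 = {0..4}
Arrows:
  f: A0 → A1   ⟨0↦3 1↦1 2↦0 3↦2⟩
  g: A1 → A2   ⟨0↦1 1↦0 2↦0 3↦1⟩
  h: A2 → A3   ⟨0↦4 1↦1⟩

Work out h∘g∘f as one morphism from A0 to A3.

  0 f→3 g→1 h→1
  1 f→1 g→0 h→4
  2 f→0 g→1 h→1
  3 f→2 g→0 h→4
composite: ⟨0↦1 1↦4 2↦1 3↦4⟩

Answer: ⟨0↦1 1↦4 2↦1 3↦4⟩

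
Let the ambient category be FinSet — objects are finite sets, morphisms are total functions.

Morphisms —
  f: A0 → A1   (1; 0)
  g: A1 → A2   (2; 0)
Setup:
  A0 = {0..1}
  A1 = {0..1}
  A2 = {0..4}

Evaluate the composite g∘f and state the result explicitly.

  0 f→1 g→0
  1 f→0 g→2
composite: (0; 2)

Answer: (0; 2)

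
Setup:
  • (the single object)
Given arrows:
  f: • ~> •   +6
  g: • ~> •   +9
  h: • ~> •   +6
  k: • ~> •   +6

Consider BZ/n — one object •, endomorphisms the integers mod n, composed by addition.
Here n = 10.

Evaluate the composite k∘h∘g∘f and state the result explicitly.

  0 +6≡6 +9≡5 +6≡1 +6≡7  (mod 10)
composite: +7

Answer: +7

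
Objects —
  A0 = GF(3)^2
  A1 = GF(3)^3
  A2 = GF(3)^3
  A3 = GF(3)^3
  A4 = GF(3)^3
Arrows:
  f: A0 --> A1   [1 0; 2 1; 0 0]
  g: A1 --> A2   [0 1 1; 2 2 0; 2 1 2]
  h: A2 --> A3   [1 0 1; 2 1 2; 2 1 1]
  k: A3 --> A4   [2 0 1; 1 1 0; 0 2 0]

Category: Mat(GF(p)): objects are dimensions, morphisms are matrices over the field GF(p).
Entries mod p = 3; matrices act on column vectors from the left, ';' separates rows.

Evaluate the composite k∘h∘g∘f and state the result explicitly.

Answer: [2 0; 0 2; 0 0]

Trace:
  e0=⟨1,0⟩ f-->⟨1,2,0⟩ g-->⟨2,0,1⟩ h-->⟨0,0,2⟩ k-->⟨2,0,0⟩
  e1=⟨0,1⟩ f-->⟨0,1,0⟩ g-->⟨1,2,1⟩ h-->⟨2,0,2⟩ k-->⟨0,2,0⟩
composite: [2 0; 0 2; 0 0]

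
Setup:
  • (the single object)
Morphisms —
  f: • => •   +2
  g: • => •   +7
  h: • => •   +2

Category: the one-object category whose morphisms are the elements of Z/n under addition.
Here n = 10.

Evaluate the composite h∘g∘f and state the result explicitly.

  0 +2≡2 +7≡9 +2≡1  (mod 10)
result: +1

Answer: +1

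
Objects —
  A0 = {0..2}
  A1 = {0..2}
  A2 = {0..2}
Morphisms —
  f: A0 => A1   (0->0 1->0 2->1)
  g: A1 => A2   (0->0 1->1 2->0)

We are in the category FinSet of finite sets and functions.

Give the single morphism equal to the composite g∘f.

Answer: (0->0 1->0 2->1)

Derivation:
  0 f=>0 g=>0
  1 f=>0 g=>0
  2 f=>1 g=>1
result: (0->0 1->0 2->1)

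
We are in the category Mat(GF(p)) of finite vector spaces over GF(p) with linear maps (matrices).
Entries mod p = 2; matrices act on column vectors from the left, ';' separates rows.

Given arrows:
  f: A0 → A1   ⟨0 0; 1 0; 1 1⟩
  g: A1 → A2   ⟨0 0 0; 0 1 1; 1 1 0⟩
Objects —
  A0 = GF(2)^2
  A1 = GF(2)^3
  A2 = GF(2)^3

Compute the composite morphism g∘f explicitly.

  e0=[1,0] f→[0,1,1] g→[0,0,1]
  e1=[0,1] f→[0,0,1] g→[0,1,0]
composite: ⟨0 0; 0 1; 1 0⟩

Answer: ⟨0 0; 0 1; 1 0⟩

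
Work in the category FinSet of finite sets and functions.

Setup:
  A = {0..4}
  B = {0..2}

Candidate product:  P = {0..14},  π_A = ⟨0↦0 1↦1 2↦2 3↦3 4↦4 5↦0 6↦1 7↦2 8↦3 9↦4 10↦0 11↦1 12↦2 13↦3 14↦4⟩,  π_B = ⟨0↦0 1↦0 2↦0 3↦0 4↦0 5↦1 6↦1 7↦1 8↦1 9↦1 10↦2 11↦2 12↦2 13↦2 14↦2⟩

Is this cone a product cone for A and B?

Answer: VALID PRODUCT

Trace:
|A|·|B| = 5·3 = 15;  |P| = 15
Check the pairing map k ↦ (π_A(k), π_B(k)):
  0 ↦ (0,0)
  1 ↦ (1,0)
  2 ↦ (2,0)
  3 ↦ (3,0)
  4 ↦ (4,0)
  5 ↦ (0,1)
  6 ↦ (1,1)
  7 ↦ (2,1)
  8 ↦ (3,1)
  9 ↦ (4,1)
  10 ↦ (0,2)
  11 ↦ (1,2)
  12 ↦ (2,2)
  13 ↦ (3,2)
  14 ↦ (4,2)
distinct pairs in image: 15 / 15 needed
  → bijection onto A×B; projections well-typed.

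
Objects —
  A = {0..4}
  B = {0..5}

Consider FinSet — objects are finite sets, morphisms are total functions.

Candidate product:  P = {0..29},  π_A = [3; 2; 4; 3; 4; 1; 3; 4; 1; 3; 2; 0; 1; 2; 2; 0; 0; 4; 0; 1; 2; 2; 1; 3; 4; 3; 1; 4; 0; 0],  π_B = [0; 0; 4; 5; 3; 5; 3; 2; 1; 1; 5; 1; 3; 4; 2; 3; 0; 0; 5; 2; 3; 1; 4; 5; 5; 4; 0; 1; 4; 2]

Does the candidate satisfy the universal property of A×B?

Answer: NOT A VALID PRODUCT — duplicate pair at indices 23,3

Work:
|A|·|B| = 5·6 = 30;  |P| = 30
Check the pairing map k ↦ (π_A(k), π_B(k)):
  0 : (3,0)
  1 : (2,0)
  2 : (4,4)
  3 : (3,5)
  4 : (4,3)
  5 : (1,5)
  6 : (3,3)
  7 : (4,2)
  8 : (1,1)
  9 : (3,1)
  10 : (2,5)
  11 : (0,1)
  12 : (1,3)
  13 : (2,4)
  14 : (2,2)
  15 : (0,3)
  16 : (0,0)
  17 : (4,0)
  18 : (0,5)
  19 : (1,2)
  20 : (2,3)
  21 : (2,1)
  22 : (1,4)
  23 : (3,5)  ✗ repeats pair of k=3
  24 : (4,5)
  25 : (3,4)
  26 : (1,0)
  27 : (4,1)
  28 : (0,4)
  29 : (0,2)
distinct pairs in image: 29 / 30 needed
  → (3,5) hit at k=3 and k=23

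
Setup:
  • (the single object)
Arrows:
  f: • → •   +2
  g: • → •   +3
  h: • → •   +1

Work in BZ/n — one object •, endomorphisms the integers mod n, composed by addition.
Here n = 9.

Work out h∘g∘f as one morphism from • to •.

  0 +2≡2 +3≡5 +1≡6  (mod 9)
⟦path⟧: +6

Answer: +6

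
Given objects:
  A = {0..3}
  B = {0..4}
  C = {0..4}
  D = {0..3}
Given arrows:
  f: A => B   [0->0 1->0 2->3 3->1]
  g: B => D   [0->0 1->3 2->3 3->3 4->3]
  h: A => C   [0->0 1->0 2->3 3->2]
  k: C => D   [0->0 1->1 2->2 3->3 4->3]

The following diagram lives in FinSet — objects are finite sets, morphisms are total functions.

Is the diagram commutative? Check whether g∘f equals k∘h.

Answer: DOES NOT COMMUTE

Derivation:
Path 1 = f;g:
  0 f=>0 g=>0
  1 f=>0 g=>0
  2 f=>3 g=>3
  3 f=>1 g=>3
  result₁ = [0->0 1->0 2->3 3->3]
Path 2 = h;k:
  0 h=>0 k=>0
  1 h=>0 k=>0
  2 h=>3 k=>3
  3 h=>2 k=>2
  result₂ = [0->0 1->0 2->3 3->2]
Equal? differ; not commutative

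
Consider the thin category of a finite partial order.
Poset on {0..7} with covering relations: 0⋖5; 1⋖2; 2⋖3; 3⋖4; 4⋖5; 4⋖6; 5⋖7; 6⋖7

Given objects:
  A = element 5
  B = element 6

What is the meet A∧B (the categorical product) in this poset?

Answer: A∧B = 4

Work:
{x : x⊑A ∧ x⊑B} = {1,2,3,4}  (A=5, B=6)
  1 ⊑ 4
  2 ⊑ 4
  3 ⊑ 4
  4 ⊑ 4
glb = 4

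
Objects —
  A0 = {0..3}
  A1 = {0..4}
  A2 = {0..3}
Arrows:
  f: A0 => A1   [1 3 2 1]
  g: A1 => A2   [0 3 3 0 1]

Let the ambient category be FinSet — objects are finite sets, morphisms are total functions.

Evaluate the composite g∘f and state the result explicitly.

Answer: [3 0 3 3]

Trace:
  0 f=>1 g=>3
  1 f=>3 g=>0
  2 f=>2 g=>3
  3 f=>1 g=>3
composite: [3 0 3 3]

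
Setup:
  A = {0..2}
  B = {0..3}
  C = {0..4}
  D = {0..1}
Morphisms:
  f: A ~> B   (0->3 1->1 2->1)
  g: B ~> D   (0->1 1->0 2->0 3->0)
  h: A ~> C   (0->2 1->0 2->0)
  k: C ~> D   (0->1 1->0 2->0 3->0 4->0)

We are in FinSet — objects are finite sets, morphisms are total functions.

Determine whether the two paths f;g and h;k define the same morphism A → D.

1) trace f;g:
  0 f~>3 g~>0
  1 f~>1 g~>0
  2 f~>1 g~>0
  result₁ = (0->0 1->0 2->0)
2) trace h;k:
  0 h~>2 k~>0
  1 h~>0 k~>1
  2 h~>0 k~>1
  result₂ = (0->0 1->1 2->1)
Equal? NO — does not commute

Answer: DOES NOT COMMUTE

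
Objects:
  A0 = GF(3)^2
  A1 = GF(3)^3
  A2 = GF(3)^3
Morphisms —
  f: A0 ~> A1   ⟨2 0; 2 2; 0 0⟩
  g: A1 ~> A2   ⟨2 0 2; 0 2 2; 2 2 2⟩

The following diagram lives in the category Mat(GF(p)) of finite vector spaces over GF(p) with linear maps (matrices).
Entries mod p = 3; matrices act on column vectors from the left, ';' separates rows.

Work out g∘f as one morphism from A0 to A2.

Answer: ⟨1 0; 1 1; 2 1⟩

Trace:
  e0=(1,0) f~>(2,2,0) g~>(1,1,2)
  e1=(0,1) f~>(0,2,0) g~>(0,1,1)
⟦path⟧: ⟨1 0; 1 1; 2 1⟩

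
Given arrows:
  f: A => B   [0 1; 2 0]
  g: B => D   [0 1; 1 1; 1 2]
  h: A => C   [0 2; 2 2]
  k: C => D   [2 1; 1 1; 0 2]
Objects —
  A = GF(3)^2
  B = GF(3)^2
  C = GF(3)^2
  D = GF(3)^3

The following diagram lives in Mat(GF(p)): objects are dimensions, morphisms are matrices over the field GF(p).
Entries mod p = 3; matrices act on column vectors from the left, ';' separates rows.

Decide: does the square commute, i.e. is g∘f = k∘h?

Answer: COMMUTES

Trace:
Along f;g (path 1):
  e0=⟨1,0⟩ f=>⟨0,2⟩ g=>⟨2,2,1⟩
  e1=⟨0,1⟩ f=>⟨1,0⟩ g=>⟨0,1,1⟩
  composite₁ = [2 0; 2 1; 1 1]
Along h;k (path 2):
  e0=⟨1,0⟩ h=>⟨0,2⟩ k=>⟨2,2,1⟩
  e1=⟨0,1⟩ h=>⟨2,2⟩ k=>⟨0,1,1⟩
  composite₂ = [2 0; 2 1; 1 1]
Equal? same morphism ✓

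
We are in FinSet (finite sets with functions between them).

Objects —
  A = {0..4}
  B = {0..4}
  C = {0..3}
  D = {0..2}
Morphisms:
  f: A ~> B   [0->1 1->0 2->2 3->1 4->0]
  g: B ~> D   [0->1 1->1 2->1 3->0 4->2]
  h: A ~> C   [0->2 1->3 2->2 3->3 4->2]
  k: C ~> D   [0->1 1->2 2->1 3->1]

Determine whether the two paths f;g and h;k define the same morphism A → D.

1) trace f;g:
  0 f~>1 g~>1
  1 f~>0 g~>1
  2 f~>2 g~>1
  3 f~>1 g~>1
  4 f~>0 g~>1
  ⟦path⟧₁ = [0->1 1->1 2->1 3->1 4->1]
2) trace h;k:
  0 h~>2 k~>1
  1 h~>3 k~>1
  2 h~>2 k~>1
  3 h~>3 k~>1
  4 h~>2 k~>1
  ⟦path⟧₂ = [0->1 1->1 2->1 3->1 4->1]
Equal? equal; square commutes

Answer: COMMUTES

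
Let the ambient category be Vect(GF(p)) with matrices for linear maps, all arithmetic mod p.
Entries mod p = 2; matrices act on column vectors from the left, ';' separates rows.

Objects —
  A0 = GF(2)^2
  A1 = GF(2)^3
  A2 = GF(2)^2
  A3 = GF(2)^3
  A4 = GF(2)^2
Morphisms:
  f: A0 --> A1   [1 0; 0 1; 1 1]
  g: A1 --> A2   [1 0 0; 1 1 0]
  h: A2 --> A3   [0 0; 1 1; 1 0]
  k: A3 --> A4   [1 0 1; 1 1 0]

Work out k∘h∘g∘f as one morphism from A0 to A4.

Answer: [1 0; 0 1]

Work:
  e0=(1,0) f-->(1,0,1) g-->(1,1) h-->(0,0,1) k-->(1,0)
  e1=(0,1) f-->(0,1,1) g-->(0,1) h-->(0,1,0) k-->(0,1)
⟦path⟧: [1 0; 0 1]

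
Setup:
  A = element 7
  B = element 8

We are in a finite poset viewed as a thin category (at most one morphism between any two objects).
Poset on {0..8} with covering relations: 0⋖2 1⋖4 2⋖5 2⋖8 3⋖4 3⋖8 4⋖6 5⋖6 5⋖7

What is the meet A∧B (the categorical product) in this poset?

Answer: A∧B = 2

Work:
Lower bounds of A=7 and B=8: {0,2}
  0 <= 2
  2 <= 2
glb = 2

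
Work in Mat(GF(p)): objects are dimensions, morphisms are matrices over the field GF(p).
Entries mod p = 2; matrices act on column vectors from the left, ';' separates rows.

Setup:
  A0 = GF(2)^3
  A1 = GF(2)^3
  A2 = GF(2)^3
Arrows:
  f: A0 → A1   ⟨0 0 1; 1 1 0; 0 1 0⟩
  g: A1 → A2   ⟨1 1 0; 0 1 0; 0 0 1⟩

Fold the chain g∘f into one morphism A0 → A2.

  e0=[1,0,0] f→[0,1,0] g→[1,1,0]
  e1=[0,1,0] f→[0,1,1] g→[1,1,1]
  e2=[0,0,1] f→[1,0,0] g→[1,0,0]
composite: ⟨1 1 1; 1 1 0; 0 1 0⟩

Answer: ⟨1 1 1; 1 1 0; 0 1 0⟩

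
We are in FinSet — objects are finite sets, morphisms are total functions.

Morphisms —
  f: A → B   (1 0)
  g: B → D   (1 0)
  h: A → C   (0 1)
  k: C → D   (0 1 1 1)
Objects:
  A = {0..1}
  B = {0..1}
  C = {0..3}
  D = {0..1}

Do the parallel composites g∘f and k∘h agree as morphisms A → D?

Answer: COMMUTES

Trace:
1) trace f;g:
  0 f→1 g→0
  1 f→0 g→1
  composite₁ = (0 1)
2) trace h;k:
  0 h→0 k→0
  1 h→1 k→1
  composite₂ = (0 1)
Equal? YES — commutes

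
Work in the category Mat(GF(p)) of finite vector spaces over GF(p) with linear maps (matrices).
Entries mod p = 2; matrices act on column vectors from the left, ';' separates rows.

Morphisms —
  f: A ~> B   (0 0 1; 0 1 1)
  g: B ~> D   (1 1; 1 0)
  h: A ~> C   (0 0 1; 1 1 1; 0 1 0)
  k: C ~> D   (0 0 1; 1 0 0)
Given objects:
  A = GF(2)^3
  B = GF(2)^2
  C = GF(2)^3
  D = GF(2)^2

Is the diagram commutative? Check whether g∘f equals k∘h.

Answer: COMMUTES

Derivation:
Path 1 = f;g:
  e0=[1,0,0] f~>[0,0] g~>[0,0]
  e1=[0,1,0] f~>[0,1] g~>[1,0]
  e2=[0,0,1] f~>[1,1] g~>[0,1]
  result₁ = (0 1 0; 0 0 1)
Path 2 = h;k:
  e0=[1,0,0] h~>[0,1,0] k~>[0,0]
  e1=[0,1,0] h~>[0,1,1] k~>[1,0]
  e2=[0,0,1] h~>[1,1,0] k~>[0,1]
  result₂ = (0 1 0; 0 0 1)
Equal? same morphism ✓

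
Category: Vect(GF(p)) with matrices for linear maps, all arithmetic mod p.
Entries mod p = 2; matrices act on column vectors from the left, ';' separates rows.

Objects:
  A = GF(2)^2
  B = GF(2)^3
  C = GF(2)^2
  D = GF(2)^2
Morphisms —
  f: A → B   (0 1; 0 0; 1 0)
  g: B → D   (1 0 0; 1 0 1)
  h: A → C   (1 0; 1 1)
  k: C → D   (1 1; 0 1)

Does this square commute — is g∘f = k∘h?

Answer: COMMUTES

Derivation:
Along f;g (path 1):
  e0=[1,0] f→[0,0,1] g→[0,1]
  e1=[0,1] f→[1,0,0] g→[1,1]
  result₁ = (0 1; 1 1)
Along h;k (path 2):
  e0=[1,0] h→[1,1] k→[0,1]
  e1=[0,1] h→[0,1] k→[1,1]
  result₂ = (0 1; 1 1)
Equal? equal; square commutes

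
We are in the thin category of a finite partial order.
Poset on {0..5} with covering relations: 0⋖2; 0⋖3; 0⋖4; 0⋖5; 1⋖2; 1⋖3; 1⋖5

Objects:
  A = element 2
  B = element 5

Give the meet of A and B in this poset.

{x : x⊑A ∧ x⊑B} = {0,1}  (A=2, B=5)
  maximal lower bounds 0 and 1 are incomparable: neither 0⊑1 nor 1⊑0
→ no greatest lower bound exists

Answer: NO MEET EXISTS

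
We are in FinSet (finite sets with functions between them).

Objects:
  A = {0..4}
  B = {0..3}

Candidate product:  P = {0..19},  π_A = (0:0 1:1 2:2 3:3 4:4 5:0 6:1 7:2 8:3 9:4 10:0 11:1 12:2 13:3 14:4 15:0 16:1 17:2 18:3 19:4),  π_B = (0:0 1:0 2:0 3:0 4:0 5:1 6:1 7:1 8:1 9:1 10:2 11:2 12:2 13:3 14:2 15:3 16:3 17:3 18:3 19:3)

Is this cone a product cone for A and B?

|A|·|B| = 5·4 = 20;  |P| = 20
Check the pairing map k ↦ (π_A(k), π_B(k)):
  0 : (0,0)
  1 : (1,0)
  2 : (2,0)
  3 : (3,0)
  4 : (4,0)
  5 : (0,1)
  6 : (1,1)
  7 : (2,1)
  8 : (3,1)
  9 : (4,1)
  10 : (0,2)
  11 : (1,2)
  12 : (2,2)
  13 : (3,3)
  14 : (4,2)
  15 : (0,3)
  16 : (1,3)
  17 : (2,3)
  18 : (3,3)  ✗ repeats pair of k=13
  19 : (4,3)
distinct pairs in image: 19 / 20 needed
  → (3,3) hit at k=13 and k=18

Answer: NOT A VALID PRODUCT — duplicate pair at indices 18,13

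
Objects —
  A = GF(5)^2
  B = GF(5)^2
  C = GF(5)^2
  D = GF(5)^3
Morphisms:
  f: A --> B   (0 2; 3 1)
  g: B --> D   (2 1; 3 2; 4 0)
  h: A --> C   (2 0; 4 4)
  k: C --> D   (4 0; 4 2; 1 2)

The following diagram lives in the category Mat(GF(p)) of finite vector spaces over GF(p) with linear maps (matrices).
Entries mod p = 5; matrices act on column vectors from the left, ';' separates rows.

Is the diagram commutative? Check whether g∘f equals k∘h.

Path 1 = f;g:
  e0=⟨1,0⟩ f-->⟨0,3⟩ g-->⟨3,1,0⟩
  e1=⟨0,1⟩ f-->⟨2,1⟩ g-->⟨0,3,3⟩
  composite₁ = (3 0; 1 3; 0 3)
Path 2 = h;k:
  e0=⟨1,0⟩ h-->⟨2,4⟩ k-->⟨3,1,0⟩
  e1=⟨0,1⟩ h-->⟨0,4⟩ k-->⟨0,3,3⟩
  composite₂ = (3 0; 1 3; 0 3)
Equal? same morphism ✓

Answer: COMMUTES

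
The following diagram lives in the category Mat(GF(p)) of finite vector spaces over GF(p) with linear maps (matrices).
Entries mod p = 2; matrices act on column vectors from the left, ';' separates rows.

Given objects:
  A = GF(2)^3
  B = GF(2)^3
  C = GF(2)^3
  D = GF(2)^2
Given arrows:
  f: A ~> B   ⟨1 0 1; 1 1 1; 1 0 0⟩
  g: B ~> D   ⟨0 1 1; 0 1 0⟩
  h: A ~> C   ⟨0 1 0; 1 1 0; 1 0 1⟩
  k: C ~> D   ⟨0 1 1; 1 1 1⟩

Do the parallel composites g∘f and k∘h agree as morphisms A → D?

Answer: DOES NOT COMMUTE

Derivation:
1) trace f;g:
  e0=[1,0,0] f~>[1,1,1] g~>[0,1]
  e1=[0,1,0] f~>[0,1,0] g~>[1,1]
  e2=[0,0,1] f~>[1,1,0] g~>[1,1]
  ⟦path⟧₁ = ⟨0 1 1; 1 1 1⟩
2) trace h;k:
  e0=[1,0,0] h~>[0,1,1] k~>[0,0]
  e1=[0,1,0] h~>[1,1,0] k~>[1,0]
  e2=[0,0,1] h~>[0,0,1] k~>[1,1]
  ⟦path⟧₂ = ⟨0 1 1; 0 0 1⟩
Equal? differ; not commutative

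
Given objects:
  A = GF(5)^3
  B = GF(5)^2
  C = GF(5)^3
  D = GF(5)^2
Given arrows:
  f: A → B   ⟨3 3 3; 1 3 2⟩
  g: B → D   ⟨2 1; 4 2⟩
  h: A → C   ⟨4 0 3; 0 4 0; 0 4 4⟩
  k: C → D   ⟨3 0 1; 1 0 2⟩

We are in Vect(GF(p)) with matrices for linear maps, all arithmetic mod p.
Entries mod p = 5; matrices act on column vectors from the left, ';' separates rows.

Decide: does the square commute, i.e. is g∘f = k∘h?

Along f;g (path 1):
  e0=⟨1,0,0⟩ f→⟨3,1⟩ g→⟨2,4⟩
  e1=⟨0,1,0⟩ f→⟨3,3⟩ g→⟨4,3⟩
  e2=⟨0,0,1⟩ f→⟨3,2⟩ g→⟨3,1⟩
  ⟦path⟧₁ = ⟨2 4 3; 4 3 1⟩
Along h;k (path 2):
  e0=⟨1,0,0⟩ h→⟨4,0,0⟩ k→⟨2,4⟩
  e1=⟨0,1,0⟩ h→⟨0,4,4⟩ k→⟨4,3⟩
  e2=⟨0,0,1⟩ h→⟨3,0,4⟩ k→⟨3,1⟩
  ⟦path⟧₂ = ⟨2 4 3; 4 3 1⟩
Equal? equal; square commutes

Answer: COMMUTES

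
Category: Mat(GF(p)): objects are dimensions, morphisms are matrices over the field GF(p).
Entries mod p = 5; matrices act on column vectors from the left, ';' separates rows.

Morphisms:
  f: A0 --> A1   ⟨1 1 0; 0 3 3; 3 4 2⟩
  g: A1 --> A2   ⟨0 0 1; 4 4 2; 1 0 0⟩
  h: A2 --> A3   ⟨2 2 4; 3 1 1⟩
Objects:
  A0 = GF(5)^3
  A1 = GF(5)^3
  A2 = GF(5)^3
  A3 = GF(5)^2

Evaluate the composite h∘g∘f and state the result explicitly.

Answer: ⟨0 0 1; 0 2 2⟩

Derivation:
  e0=(1,0,0) f-->(1,0,3) g-->(3,0,1) h-->(0,0)
  e1=(0,1,0) f-->(1,3,4) g-->(4,4,1) h-->(0,2)
  e2=(0,0,1) f-->(0,3,2) g-->(2,1,0) h-->(1,2)
⟦path⟧: ⟨0 0 1; 0 2 2⟩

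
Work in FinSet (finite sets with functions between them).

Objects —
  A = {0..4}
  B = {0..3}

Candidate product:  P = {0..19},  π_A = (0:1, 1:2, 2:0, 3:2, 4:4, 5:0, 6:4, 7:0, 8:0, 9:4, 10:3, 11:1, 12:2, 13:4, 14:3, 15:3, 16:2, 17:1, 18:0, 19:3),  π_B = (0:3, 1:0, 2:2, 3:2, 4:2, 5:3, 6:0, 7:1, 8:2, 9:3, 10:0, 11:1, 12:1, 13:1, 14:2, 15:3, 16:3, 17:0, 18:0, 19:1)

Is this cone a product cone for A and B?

|A|·|B| = 5·4 = 20;  |P| = 20
Check the pairing map k ↦ (π_A(k), π_B(k)):
  0 : (1,3)
  1 : (2,0)
  2 : (0,2)
  3 : (2,2)
  4 : (4,2)
  5 : (0,3)
  6 : (4,0)
  7 : (0,1)
  8 : (0,2)  ✗ repeats pair of k=2
  9 : (4,3)
  10 : (3,0)
  11 : (1,1)
  12 : (2,1)
  13 : (4,1)
  14 : (3,2)
  15 : (3,3)
  16 : (2,3)
  17 : (1,0)
  18 : (0,0)
  19 : (3,1)
distinct pairs in image: 19 / 20 needed
  → (0,2) hit at k=2 and k=8

Answer: NOT A VALID PRODUCT — duplicate pair at indices 8,2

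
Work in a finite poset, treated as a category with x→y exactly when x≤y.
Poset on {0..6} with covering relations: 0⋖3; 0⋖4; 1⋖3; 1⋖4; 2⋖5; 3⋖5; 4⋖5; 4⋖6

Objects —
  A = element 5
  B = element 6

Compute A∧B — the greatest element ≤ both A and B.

Answer: A∧B = 4

Trace:
Lower bounds of A=5 and B=6: {0,1,4}
  0 ≤ 4
  1 ≤ 4
  4 ≤ 4
glb = 4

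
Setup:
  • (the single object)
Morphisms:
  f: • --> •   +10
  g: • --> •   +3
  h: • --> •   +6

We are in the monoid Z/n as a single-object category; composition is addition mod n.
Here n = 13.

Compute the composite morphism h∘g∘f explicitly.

Answer: +6

Derivation:
  0 +10≡10 +3≡0 +6≡6  (mod 13)
result: +6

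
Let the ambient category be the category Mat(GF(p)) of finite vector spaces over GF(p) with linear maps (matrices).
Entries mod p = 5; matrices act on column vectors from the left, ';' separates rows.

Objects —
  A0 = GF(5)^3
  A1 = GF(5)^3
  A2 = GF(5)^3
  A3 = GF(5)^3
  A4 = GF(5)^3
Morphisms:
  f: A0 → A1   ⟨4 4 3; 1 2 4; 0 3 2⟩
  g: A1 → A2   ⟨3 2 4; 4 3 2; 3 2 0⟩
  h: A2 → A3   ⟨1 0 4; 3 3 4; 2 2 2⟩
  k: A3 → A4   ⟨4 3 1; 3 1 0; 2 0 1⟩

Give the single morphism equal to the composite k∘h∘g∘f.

  e0=⟨1,0,0⟩ f→⟨4,1,0⟩ g→⟨4,4,4⟩ h→⟨0,0,4⟩ k→⟨4,0,4⟩
  e1=⟨0,1,0⟩ f→⟨4,2,3⟩ g→⟨3,3,1⟩ h→⟨2,2,4⟩ k→⟨3,3,3⟩
  e2=⟨0,0,1⟩ f→⟨3,4,2⟩ g→⟨0,3,2⟩ h→⟨3,2,0⟩ k→⟨3,1,1⟩
⟦path⟧: ⟨4 3 3; 0 3 1; 4 3 1⟩

Answer: ⟨4 3 3; 0 3 1; 4 3 1⟩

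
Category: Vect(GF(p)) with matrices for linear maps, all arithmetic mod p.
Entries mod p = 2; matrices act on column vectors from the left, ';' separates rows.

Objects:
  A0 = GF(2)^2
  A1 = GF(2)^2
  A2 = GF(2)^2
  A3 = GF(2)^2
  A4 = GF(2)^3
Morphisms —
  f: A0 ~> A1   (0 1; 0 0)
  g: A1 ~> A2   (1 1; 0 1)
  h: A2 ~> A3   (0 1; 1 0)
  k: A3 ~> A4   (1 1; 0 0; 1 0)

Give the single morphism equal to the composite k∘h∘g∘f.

  e0=⟨1,0⟩ f~>⟨0,0⟩ g~>⟨0,0⟩ h~>⟨0,0⟩ k~>⟨0,0,0⟩
  e1=⟨0,1⟩ f~>⟨1,0⟩ g~>⟨1,0⟩ h~>⟨0,1⟩ k~>⟨1,0,0⟩
result: (0 1; 0 0; 0 0)

Answer: (0 1; 0 0; 0 0)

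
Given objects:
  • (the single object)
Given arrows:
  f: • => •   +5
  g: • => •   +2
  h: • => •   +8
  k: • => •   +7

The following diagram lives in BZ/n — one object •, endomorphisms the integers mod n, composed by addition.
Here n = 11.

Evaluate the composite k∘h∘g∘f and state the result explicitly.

Answer: +0

Work:
  0 +5≡5 +2≡7 +8≡4 +7≡0  (mod 11)
⟦path⟧: +0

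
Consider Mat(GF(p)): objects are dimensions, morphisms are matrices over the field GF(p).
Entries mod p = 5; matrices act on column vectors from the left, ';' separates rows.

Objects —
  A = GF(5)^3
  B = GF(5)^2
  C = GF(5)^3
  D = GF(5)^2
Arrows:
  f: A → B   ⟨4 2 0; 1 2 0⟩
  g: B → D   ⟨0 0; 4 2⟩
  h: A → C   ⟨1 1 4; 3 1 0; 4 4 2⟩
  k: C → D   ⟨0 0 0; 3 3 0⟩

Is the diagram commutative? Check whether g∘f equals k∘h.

Along f;g (path 1):
  e0=⟨1,0,0⟩ f→⟨4,1⟩ g→⟨0,3⟩
  e1=⟨0,1,0⟩ f→⟨2,2⟩ g→⟨0,2⟩
  e2=⟨0,0,1⟩ f→⟨0,0⟩ g→⟨0,0⟩
  composite₁ = ⟨0 0 0; 3 2 0⟩
Along h;k (path 2):
  e0=⟨1,0,0⟩ h→⟨1,3,4⟩ k→⟨0,2⟩
  e1=⟨0,1,0⟩ h→⟨1,1,4⟩ k→⟨0,1⟩
  e2=⟨0,0,1⟩ h→⟨4,0,2⟩ k→⟨0,2⟩
  composite₂ = ⟨0 0 0; 2 1 2⟩
Equal? distinct morphisms ✗

Answer: DOES NOT COMMUTE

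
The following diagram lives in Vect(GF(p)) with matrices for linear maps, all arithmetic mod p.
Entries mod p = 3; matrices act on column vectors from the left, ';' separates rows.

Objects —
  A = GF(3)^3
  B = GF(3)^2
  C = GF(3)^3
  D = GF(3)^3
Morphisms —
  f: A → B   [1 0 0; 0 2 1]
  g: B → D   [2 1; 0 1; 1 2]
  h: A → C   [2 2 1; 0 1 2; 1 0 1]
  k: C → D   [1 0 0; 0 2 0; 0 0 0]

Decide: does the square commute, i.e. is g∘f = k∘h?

Along f;g (path 1):
  e0=(1,0,0) f→(1,0) g→(2,0,1)
  e1=(0,1,0) f→(0,2) g→(2,2,1)
  e2=(0,0,1) f→(0,1) g→(1,1,2)
  ⟦path⟧₁ = [2 2 1; 0 2 1; 1 1 2]
Along h;k (path 2):
  e0=(1,0,0) h→(2,0,1) k→(2,0,0)
  e1=(0,1,0) h→(2,1,0) k→(2,2,0)
  e2=(0,0,1) h→(1,2,1) k→(1,1,0)
  ⟦path⟧₂ = [2 2 1; 0 2 1; 0 0 0]
Equal? differ; not commutative

Answer: DOES NOT COMMUTE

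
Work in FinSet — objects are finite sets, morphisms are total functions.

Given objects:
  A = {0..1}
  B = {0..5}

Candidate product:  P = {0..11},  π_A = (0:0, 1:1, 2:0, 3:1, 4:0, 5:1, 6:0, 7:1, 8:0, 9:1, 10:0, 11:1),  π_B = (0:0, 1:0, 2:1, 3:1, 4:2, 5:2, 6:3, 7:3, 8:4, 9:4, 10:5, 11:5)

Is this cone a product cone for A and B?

|A|·|B| = 2·6 = 12;  |P| = 12
Check the pairing map k ↦ (π_A(k), π_B(k)):
  0 : (0,0)
  1 : (1,0)
  2 : (0,1)
  3 : (1,1)
  4 : (0,2)
  5 : (1,2)
  6 : (0,3)
  7 : (1,3)
  8 : (0,4)
  9 : (1,4)
  10 : (0,5)
  11 : (1,5)
distinct pairs in image: 12 / 12 needed
  → bijection onto A×B; projections well-typed.

Answer: VALID PRODUCT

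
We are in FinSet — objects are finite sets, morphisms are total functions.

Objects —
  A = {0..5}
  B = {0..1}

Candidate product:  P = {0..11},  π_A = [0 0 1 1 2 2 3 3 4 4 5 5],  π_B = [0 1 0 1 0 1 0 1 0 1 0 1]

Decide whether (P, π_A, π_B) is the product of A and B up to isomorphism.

|A|·|B| = 6·2 = 12;  |P| = 12
Check the pairing map k ↦ (π_A(k), π_B(k)):
  0 : (0,0)
  1 : (0,1)
  2 : (1,0)
  3 : (1,1)
  4 : (2,0)
  5 : (2,1)
  6 : (3,0)
  7 : (3,1)
  8 : (4,0)
  9 : (4,1)
  10 : (5,0)
  11 : (5,1)
distinct pairs in image: 12 / 12 needed
  → bijection onto A×B; projections well-typed.

Answer: VALID PRODUCT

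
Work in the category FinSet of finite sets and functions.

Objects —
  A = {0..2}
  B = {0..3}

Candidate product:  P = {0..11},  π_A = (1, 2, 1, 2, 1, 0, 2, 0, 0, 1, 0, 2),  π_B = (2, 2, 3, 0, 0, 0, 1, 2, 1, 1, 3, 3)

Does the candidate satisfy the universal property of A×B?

Answer: VALID PRODUCT

Trace:
|A|·|B| = 3·4 = 12;  |P| = 12
Check the pairing map k ↦ (π_A(k), π_B(k)):
  0 -> (1,2)
  1 -> (2,2)
  2 -> (1,3)
  3 -> (2,0)
  4 -> (1,0)
  5 -> (0,0)
  6 -> (2,1)
  7 -> (0,2)
  8 -> (0,1)
  9 -> (1,1)
  10 -> (0,3)
  11 -> (2,3)
distinct pairs in image: 12 / 12 needed
  → bijection onto A×B; projections well-typed.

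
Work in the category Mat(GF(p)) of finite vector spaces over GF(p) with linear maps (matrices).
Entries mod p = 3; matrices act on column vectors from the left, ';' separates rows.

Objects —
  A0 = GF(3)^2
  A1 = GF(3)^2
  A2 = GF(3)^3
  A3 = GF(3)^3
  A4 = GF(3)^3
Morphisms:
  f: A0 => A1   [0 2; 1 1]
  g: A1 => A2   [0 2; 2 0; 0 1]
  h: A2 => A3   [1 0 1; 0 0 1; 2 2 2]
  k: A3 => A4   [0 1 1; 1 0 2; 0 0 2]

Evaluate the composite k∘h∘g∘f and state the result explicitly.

Answer: [1 0; 0 1; 0 1]

Work:
  e0=(1,0) f=>(0,1) g=>(2,0,1) h=>(0,1,0) k=>(1,0,0)
  e1=(0,1) f=>(2,1) g=>(2,1,1) h=>(0,1,2) k=>(0,1,1)
result: [1 0; 0 1; 0 1]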